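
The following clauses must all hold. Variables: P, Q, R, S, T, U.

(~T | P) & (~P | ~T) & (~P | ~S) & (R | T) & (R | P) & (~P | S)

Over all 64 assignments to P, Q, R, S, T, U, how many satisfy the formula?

8

Case analysis on P and T:
  P=1, T=1: a clause becomes empty — 0.
  P=1, T=0: a clause becomes empty — 0.
  P=0, T=1: a clause becomes empty — 0.
  P=0, T=0: forces R=1; Q, S, U free → 2^3 = 8.
Total: 0 + 0 + 0 + 8 = 8.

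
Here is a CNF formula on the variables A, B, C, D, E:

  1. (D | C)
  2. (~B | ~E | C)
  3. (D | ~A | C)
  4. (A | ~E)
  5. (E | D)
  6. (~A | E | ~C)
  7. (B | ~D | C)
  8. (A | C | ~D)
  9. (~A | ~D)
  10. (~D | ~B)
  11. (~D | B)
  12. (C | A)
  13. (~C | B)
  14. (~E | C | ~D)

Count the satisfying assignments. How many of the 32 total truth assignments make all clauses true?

1

Satisfying assignments:
  A=1 B=1 C=1 D=0 E=1
That's 1 in total.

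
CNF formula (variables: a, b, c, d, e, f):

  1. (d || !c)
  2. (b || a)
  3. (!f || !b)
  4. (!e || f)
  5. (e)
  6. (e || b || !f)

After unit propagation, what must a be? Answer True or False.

True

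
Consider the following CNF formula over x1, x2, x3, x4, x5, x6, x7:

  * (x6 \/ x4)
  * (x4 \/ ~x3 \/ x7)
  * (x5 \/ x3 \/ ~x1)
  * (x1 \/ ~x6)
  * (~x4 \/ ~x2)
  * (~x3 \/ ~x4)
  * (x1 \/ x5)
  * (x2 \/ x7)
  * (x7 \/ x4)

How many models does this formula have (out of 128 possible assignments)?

Split on x4, then x1.
  x4=T, x1=T: remaining (x2,x3,x5,x6,x7) ∈ {(F,F,T,F,T); (F,F,T,T,T)} — 2.
  x4=T, x1=F: remaining (x2,x3,x5,x6,x7) ∈ {(F,F,T,F,T)} — 1.
  x4=F, x1=T: x2 free; 3 ways for (x3,x5,x6,x7) × 2^1 = 6.
  x4=F, x1=F: a clause becomes empty — 0.
Total: 2 + 1 + 6 + 0 = 9.

9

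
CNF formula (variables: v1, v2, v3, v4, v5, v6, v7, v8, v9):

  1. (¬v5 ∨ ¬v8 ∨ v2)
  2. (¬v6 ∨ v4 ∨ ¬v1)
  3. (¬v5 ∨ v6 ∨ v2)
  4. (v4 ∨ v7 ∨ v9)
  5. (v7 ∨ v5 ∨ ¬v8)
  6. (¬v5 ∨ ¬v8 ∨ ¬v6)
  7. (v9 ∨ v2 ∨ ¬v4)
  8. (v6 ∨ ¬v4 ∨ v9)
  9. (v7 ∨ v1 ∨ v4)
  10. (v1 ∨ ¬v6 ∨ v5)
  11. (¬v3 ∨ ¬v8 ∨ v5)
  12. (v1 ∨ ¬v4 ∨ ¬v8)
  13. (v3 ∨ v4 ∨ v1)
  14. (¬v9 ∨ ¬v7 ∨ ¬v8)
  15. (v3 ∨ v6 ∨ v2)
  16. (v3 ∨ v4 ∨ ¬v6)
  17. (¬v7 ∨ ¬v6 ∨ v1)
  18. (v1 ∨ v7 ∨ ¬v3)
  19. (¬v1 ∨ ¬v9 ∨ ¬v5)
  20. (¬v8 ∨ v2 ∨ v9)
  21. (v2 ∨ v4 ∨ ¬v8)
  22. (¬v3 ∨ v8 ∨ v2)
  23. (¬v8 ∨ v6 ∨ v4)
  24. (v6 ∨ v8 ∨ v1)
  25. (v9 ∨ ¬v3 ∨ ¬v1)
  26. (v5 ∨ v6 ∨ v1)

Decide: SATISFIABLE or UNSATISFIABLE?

SATISFIABLE

v2 occurs only positively in the remaining clauses — set v2 = True.
Branch on v1: take v1 = True.
Set v3 = True and propagate.
  then v9 is forced to True.
  then v5 is forced to False.
  then v8 is forced to False.
The remaining clauses are satisfied by v4 = True, v6 = True, v7 = False.
So v1=T  v2=T  v3=T  v4=T  v5=F  v6=T  v7=F  v8=F  v9=T is a satisfying assignment.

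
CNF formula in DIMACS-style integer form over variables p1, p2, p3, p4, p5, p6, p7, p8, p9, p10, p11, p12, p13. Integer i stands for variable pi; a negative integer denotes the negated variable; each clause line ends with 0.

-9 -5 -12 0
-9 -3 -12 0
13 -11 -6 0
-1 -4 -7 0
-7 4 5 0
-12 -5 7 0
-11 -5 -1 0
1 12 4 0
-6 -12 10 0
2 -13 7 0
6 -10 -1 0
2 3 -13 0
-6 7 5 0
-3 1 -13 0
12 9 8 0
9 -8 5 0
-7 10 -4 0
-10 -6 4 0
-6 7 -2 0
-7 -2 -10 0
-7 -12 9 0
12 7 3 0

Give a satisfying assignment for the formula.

Pure literal: p11 appears only negated; assign p11 = False.
Set p1 = True and propagate.
Try p2 = True.
Try p3 = False.
For the remaining variables, p4 = False, p5 = True, p6 = False, p7 = True, p8 = True, p9 = False, p10 = False, p12 = False, p13 = True works.
Every clause has at least one true literal under this assignment.

p1=T, p2=T, p3=F, p4=F, p5=T, p6=F, p7=T, p8=T, p9=F, p10=F, p11=F, p12=F, p13=T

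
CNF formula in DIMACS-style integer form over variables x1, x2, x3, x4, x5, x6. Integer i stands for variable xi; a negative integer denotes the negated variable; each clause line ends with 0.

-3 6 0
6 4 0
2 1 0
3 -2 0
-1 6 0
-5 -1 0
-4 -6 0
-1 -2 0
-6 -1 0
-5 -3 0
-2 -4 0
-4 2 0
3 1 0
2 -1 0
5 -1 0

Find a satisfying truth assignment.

Set x1 = False and propagate.
  then x2 is forced to True.
  then x3 is forced to True.
  then x6 is forced to True.
  then x4 is forced to False.
  then x5 is forced to False.
Check each clause:
  1. {x6, ¬x3} — x6 is true.
  2. {x4, x6} — x6 is true.
  3. {x2, x1} — x2 is true.
  4. {¬x2, x3} — x3 is true.
  5. {¬x1, x6} — x6 is true.
  6. {¬x5, ¬x1} — ¬x5 is true.
  7. {¬x6, ¬x4} — ¬x4 is true.
  8. {¬x1, ¬x2} — ¬x1 is true.
  9. {¬x6, ¬x1} — ¬x1 is true.
  10. {¬x5, ¬x3} — ¬x5 is true.
  11. {¬x2, ¬x4} — ¬x4 is true.
  12. {x2, ¬x4} — x2 is true.
  13. {x3, x1} — x3 is true.
  14. {¬x1, x2} — x2 is true.
  15. {x5, ¬x1} — ¬x1 is true.

x1 = 0, x2 = 1, x3 = 1, x4 = 0, x5 = 0, x6 = 1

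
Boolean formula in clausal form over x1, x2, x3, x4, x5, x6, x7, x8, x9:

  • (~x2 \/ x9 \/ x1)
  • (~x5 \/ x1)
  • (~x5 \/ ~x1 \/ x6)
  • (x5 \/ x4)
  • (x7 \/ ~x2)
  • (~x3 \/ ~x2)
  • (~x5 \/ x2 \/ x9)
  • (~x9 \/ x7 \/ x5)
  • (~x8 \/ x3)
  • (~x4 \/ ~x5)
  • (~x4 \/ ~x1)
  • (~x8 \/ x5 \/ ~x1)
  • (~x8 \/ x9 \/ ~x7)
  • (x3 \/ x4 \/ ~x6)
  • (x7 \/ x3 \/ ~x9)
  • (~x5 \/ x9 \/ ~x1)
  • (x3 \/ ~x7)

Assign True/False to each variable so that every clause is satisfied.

Try x1 = True.
  then x4 is forced to False.
  then x5 is forced to True.
  then x6 is forced to True.
  then x3 is forced to True.
  then x2 is forced to False.
  then x9 is forced to True.
x7, x8 are now unconstrained; take x7 = True, x8 = True.
Check each clause:
  1. (x1 \/ x9 \/ ~x2) — x9 is true.
  2. (~x5 \/ x1) — x1 is true.
  3. (~x5 \/ x6 \/ ~x1) — x6 is true.
  4. (x5 \/ x4) — x5 is true.
  5. (x7 \/ ~x2) — ~x2 is true.
  6. (~x3 \/ ~x2) — ~x2 is true.
  7. (x2 \/ ~x5 \/ x9) — x9 is true.
  8. (x7 \/ ~x9 \/ x5) — x7 is true.
  9. (~x8 \/ x3) — x3 is true.
  10. (~x5 \/ ~x4) — ~x4 is true.
  11. (~x4 \/ ~x1) — ~x4 is true.
  12. (~x1 \/ ~x8 \/ x5) — x5 is true.
  13. (~x8 \/ ~x7 \/ x9) — x9 is true.
  14. (~x6 \/ x4 \/ x3) — x3 is true.
  15. (~x9 \/ x7 \/ x3) — x3 is true.
  16. (~x1 \/ x9 \/ ~x5) — x9 is true.
  17. (~x7 \/ x3) — x3 is true.

x1=1  x2=0  x3=1  x4=0  x5=1  x6=1  x7=1  x8=1  x9=1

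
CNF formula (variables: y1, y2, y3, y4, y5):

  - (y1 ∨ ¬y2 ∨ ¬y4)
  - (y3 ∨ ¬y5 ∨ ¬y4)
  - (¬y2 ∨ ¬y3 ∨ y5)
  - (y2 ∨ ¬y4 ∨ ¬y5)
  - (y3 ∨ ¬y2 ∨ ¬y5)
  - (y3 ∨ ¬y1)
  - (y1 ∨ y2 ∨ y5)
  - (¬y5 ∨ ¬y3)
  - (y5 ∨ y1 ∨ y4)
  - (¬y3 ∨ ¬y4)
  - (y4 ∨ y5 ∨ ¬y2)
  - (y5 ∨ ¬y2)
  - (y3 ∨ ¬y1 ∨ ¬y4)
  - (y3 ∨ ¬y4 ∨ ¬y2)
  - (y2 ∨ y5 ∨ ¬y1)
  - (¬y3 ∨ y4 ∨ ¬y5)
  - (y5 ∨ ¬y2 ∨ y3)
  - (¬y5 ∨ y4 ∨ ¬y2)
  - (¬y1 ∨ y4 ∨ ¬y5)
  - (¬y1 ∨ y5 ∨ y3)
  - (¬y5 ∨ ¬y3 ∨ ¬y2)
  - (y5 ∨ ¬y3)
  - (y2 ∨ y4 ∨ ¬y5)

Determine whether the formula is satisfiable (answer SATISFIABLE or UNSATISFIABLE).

y5 = True:
  propagation gives y3=False, y4=False, y2=False; an empty clause results — contradiction.
y5 = False:
  propagation gives y2=False, y1=True; an empty clause results — contradiction.
Every branch closes, so no satisfying assignment exists.

UNSATISFIABLE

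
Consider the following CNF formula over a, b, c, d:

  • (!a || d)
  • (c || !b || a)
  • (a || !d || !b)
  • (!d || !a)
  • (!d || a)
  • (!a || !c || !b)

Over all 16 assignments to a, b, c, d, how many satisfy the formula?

3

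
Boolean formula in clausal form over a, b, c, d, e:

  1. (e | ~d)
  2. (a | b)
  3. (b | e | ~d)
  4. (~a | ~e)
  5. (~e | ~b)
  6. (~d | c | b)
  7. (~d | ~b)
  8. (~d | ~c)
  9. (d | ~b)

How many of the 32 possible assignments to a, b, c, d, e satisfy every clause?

2

Satisfying assignments:
  a=1 b=0 c=0 d=0 e=0
  a=1 b=0 c=1 d=0 e=0
That's 2 in total.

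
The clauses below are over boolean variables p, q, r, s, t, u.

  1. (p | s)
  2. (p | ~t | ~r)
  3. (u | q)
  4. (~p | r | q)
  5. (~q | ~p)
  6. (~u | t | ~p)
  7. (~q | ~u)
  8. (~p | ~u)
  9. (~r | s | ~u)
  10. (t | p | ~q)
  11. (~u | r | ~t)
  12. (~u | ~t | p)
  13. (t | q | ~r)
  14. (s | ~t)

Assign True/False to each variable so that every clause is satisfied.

p=F  q=F  r=F  s=T  t=F  u=T

s occurs only positively in the remaining clauses — set s = True.
Branch on p: take p = False.
For the remaining variables, q = False, r = False, t = False, u = True works.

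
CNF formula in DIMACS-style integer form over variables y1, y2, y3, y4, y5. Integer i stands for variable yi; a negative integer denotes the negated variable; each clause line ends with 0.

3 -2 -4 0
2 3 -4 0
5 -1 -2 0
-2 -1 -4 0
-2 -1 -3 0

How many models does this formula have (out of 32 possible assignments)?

19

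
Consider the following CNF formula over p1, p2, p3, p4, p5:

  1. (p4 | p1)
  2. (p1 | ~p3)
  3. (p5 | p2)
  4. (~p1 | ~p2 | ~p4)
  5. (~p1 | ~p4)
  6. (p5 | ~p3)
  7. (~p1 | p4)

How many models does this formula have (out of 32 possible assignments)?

Satisfying assignments:
  p1=0 p2=0 p3=0 p4=1 p5=1
  p1=0 p2=1 p3=0 p4=1 p5=0
  p1=0 p2=1 p3=0 p4=1 p5=1
Count: 3.

3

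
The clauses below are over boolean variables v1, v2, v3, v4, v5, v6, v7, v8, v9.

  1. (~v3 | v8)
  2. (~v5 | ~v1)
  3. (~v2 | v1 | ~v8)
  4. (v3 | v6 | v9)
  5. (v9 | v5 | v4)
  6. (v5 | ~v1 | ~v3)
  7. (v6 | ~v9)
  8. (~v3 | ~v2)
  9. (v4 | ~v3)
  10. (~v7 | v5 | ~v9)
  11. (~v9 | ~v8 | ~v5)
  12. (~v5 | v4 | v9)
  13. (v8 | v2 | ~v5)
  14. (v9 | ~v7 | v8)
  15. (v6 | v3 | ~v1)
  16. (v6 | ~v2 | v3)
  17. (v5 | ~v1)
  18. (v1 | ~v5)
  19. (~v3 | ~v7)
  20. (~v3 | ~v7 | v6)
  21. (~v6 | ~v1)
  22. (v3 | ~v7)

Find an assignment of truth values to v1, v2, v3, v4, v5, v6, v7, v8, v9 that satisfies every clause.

v1=False, v2=False, v3=False, v4=True, v5=False, v6=True, v7=False, v8=True, v9=True

v4 occurs only positively in the remaining clauses — set v4 = True.
v7 occurs only negated in the remaining clauses — set v7 = False.
Try v1 = False.
  then v5 is forced to False.
Branch on v2: take v2 = False.
For the remaining variables, v3 = False, v6 = True, v8 = True, v9 = True works.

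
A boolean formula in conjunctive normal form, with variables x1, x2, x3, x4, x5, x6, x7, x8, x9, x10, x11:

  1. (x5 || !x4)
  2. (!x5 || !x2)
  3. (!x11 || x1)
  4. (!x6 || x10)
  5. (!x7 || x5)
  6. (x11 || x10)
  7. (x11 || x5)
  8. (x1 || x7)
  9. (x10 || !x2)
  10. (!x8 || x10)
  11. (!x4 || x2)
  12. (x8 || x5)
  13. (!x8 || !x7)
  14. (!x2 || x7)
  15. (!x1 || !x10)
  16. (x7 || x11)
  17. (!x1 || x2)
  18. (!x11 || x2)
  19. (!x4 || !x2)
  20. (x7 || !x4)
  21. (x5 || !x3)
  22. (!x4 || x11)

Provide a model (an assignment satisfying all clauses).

x1=0  x2=0  x3=0  x4=0  x5=1  x6=0  x7=1  x8=0  x9=0  x10=1  x11=0

Check each clause:
  1. (x5 || !x4) — !x4 is true.
  2. (!x5 || !x2) — !x2 is true.
  3. (!x11 || x1) — !x11 is true.
  4. (x10 || !x6) — !x6 is true.
  5. (x5 || !x7) — x5 is true.
  6. (x10 || x11) — x10 is true.
  7. (x5 || x11) — x5 is true.
  8. (x7 || x1) — x7 is true.
  9. (x10 || !x2) — x10 is true.
  10. (!x8 || x10) — !x8 is true.
  11. (!x4 || x2) — !x4 is true.
  12. (x5 || x8) — x5 is true.
  13. (!x8 || !x7) — !x8 is true.
  14. (x7 || !x2) — !x2 is true.
  15. (!x10 || !x1) — !x1 is true.
  16. (x11 || x7) — x7 is true.
  17. (x2 || !x1) — !x1 is true.
  18. (x2 || !x11) — !x11 is true.
  19. (!x2 || !x4) — !x4 is true.
  20. (x7 || !x4) — !x4 is true.
  21. (x5 || !x3) — !x3 is true.
  22. (x11 || !x4) — !x4 is true.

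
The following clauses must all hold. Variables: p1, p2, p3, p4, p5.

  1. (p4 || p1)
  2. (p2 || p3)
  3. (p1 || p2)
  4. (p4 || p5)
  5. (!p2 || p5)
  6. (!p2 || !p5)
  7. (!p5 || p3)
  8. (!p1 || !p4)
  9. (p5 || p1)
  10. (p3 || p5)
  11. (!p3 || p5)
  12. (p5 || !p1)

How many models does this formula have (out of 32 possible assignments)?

1

Satisfying assignments:
  p1=T p2=F p3=T p4=F p5=T
Count: 1.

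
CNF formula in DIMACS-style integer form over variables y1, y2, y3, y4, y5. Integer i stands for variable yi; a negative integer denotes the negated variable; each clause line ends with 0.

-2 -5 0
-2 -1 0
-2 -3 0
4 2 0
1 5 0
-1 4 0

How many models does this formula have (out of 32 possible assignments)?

Satisfying assignments:
  y1=F y2=F y3=F y4=T y5=T
  y1=F y2=F y3=T y4=T y5=T
  y1=T y2=F y3=F y4=T y5=F
  y1=T y2=F y3=F y4=T y5=T
  y1=T y2=F y3=T y4=T y5=F
  y1=T y2=F y3=T y4=T y5=T
Count: 6.

6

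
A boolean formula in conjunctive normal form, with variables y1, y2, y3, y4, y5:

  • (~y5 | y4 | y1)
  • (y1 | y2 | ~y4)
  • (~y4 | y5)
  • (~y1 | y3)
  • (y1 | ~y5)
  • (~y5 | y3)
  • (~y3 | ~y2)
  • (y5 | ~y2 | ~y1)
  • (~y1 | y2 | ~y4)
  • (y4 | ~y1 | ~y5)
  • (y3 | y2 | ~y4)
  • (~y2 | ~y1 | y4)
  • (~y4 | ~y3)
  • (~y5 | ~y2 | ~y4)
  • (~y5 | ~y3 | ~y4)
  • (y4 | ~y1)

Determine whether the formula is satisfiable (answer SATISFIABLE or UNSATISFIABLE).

SATISFIABLE

Set y1 = False and propagate.
  then y5 is forced to False.
  then y4 is forced to False.
Try y2 = True.
  then y3 is forced to False.
So y1 = False, y2 = True, y3 = False, y4 = False, y5 = False is a satisfying assignment.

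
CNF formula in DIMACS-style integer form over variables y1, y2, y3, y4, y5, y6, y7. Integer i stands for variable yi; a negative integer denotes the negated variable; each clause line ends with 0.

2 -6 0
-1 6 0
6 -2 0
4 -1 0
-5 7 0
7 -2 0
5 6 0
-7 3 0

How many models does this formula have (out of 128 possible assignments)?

8

The models are:
  y1=0 y2=0 y3=1 y4=0 y5=1 y6=0 y7=1
  y1=0 y2=0 y3=1 y4=1 y5=1 y6=0 y7=1
  y1=0 y2=1 y3=1 y4=0 y5=0 y6=1 y7=1
  y1=0 y2=1 y3=1 y4=0 y5=1 y6=1 y7=1
  y1=0 y2=1 y3=1 y4=1 y5=0 y6=1 y7=1
  y1=0 y2=1 y3=1 y4=1 y5=1 y6=1 y7=1
  y1=1 y2=1 y3=1 y4=1 y5=0 y6=1 y7=1
  y1=1 y2=1 y3=1 y4=1 y5=1 y6=1 y7=1
That's 8 in total.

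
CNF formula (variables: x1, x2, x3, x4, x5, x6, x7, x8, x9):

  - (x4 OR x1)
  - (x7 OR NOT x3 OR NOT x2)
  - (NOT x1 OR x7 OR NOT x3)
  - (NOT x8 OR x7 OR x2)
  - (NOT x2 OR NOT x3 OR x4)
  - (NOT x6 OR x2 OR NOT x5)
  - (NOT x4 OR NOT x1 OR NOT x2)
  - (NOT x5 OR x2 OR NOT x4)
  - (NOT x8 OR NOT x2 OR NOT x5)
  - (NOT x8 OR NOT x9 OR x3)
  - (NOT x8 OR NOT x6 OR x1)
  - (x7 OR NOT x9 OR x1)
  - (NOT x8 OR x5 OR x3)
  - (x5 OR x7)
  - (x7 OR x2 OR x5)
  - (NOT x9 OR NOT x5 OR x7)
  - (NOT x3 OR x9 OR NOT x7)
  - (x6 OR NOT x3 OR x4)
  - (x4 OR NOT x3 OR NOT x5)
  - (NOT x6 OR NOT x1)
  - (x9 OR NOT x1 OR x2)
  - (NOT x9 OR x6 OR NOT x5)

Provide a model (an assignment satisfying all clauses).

x1 = False, x2 = True, x3 = False, x4 = True, x5 = True, x6 = True, x7 = True, x8 = False, x9 = False

Pure literal: x8 appears only negated; assign x8 = False.
Try x1 = False.
  then x4 is forced to True.
For the remaining variables, x2 = True, x3 = False, x5 = True, x6 = True, x7 = True, x9 = False works.
Check each clause:
  1. (x1 OR x4) — x4 is true.
  2. (x7 OR NOT x3 OR NOT x2) — NOT x3 is true.
  3. (NOT x1 OR x7 OR NOT x3) — NOT x3 is true.
  4. (x2 OR NOT x8 OR x7) — NOT x8 is true.
  5. (NOT x3 OR x4 OR NOT x2) — x4 is true.
  6. (NOT x5 OR NOT x6 OR x2) — x2 is true.
  7. (NOT x2 OR NOT x1 OR NOT x4) — NOT x1 is true.
  8. (NOT x4 OR NOT x5 OR x2) — x2 is true.
  9. (NOT x2 OR NOT x8 OR NOT x5) — NOT x8 is true.
  10. (x3 OR NOT x9 OR NOT x8) — NOT x8 is true.
  11. (x1 OR NOT x8 OR NOT x6) — NOT x8 is true.
  12. (x7 OR x1 OR NOT x9) — x7 is true.
  13. (NOT x8 OR x5 OR x3) — NOT x8 is true.
  14. (x7 OR x5) — x5 is true.
  15. (x5 OR x2 OR x7) — x2 is true.
  16. (x7 OR NOT x5 OR NOT x9) — NOT x9 is true.
  17. (NOT x3 OR x9 OR NOT x7) — NOT x3 is true.
  18. (NOT x3 OR x6 OR x4) — x4 is true.
  19. (NOT x3 OR NOT x5 OR x4) — x4 is true.
  20. (NOT x6 OR NOT x1) — NOT x1 is true.
  21. (x9 OR x2 OR NOT x1) — x2 is true.
  22. (NOT x5 OR x6 OR NOT x9) — x6 is true.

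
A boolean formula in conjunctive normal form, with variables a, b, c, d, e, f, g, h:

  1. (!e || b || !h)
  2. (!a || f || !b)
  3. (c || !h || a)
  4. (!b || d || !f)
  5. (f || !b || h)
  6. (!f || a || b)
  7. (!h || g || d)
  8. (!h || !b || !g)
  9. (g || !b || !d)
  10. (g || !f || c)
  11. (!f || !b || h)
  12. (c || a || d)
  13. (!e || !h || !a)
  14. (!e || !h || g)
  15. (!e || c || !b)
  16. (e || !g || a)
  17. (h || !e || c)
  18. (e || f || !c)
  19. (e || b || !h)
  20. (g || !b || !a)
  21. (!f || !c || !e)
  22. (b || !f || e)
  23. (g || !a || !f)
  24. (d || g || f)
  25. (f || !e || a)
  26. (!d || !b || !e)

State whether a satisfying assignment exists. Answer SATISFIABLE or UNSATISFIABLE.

Set a = True and propagate.
The remaining clauses are satisfied by b = False, c = False, d = False, e = False, f = False, g = True, h = False.
Every clause has at least one true literal under this assignment.
So a=True, b=False, c=False, d=False, e=False, f=False, g=True, h=False is a satisfying assignment.

SATISFIABLE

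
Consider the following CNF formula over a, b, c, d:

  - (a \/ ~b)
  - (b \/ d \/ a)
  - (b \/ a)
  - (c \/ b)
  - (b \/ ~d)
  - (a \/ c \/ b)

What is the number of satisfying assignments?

5

Satisfying assignments:
  a=T b=F c=T d=F
  a=T b=T c=F d=F
  a=T b=T c=F d=T
  a=T b=T c=T d=F
  a=T b=T c=T d=T
Count: 5.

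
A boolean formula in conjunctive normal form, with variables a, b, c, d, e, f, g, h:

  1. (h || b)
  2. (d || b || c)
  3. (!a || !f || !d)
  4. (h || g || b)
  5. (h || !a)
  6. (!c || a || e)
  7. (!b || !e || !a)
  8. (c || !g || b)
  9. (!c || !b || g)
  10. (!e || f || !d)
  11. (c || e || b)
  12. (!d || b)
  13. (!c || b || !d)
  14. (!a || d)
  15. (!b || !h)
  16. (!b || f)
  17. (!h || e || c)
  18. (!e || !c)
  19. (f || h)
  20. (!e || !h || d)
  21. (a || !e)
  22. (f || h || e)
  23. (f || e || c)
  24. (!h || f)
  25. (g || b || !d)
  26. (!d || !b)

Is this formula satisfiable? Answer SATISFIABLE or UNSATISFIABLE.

SATISFIABLE

Set a = False and propagate.
  then e is forced to False.
  then c is forced to False.
  then b is forced to True.
  then h is forced to False.
  then f is forced to True.
  then d is forced to False.
g is now unconstrained; take g = False.
So a=F, b=T, c=F, d=F, e=F, f=T, g=F, h=F is a satisfying assignment.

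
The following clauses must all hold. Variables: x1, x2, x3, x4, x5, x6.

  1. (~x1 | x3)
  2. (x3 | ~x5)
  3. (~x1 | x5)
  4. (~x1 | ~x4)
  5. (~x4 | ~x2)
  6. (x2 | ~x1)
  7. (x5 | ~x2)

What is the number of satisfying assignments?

Split on x1, then x2.
  x1=1, x2=1: remaining (x3,x4,x5,x6) ∈ {(1,0,1,0); (1,0,1,1)} — 2.
  x1=1, x2=0: a clause becomes empty — 0.
  x1=0, x2=1: remaining (x3,x4,x5,x6) ∈ {(1,0,1,0); (1,0,1,1)} — 2.
  x1=0, x2=0: x4, x6 free; 3 ways for (x3,x5) × 2^2 = 12.
Total: 2 + 0 + 2 + 12 = 16.

16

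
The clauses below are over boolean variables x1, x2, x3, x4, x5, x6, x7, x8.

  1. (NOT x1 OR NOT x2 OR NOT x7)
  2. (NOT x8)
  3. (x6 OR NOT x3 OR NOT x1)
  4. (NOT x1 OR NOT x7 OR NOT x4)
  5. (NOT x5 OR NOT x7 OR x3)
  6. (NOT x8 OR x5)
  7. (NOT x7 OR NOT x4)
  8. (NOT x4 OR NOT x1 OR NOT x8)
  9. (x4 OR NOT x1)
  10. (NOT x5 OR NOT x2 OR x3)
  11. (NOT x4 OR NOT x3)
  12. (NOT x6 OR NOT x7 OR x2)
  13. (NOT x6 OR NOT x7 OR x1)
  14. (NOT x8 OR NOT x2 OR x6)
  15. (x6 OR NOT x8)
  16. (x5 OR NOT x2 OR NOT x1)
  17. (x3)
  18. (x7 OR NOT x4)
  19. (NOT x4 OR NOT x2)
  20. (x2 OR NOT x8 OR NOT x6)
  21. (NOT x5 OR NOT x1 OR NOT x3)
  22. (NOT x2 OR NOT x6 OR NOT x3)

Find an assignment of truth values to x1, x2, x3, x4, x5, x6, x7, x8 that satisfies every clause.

The clause (NOT x8) is unit: x8 must be False.
Unit propagation: (x3) forces x3 = True.
Unit propagation: (NOT x4) forces x4 = False.
Unit propagation: (NOT x1) forces x1 = False.
Pure literal: x6 appears only negated; assign x6 = False.
x2, x5, x7 are now unconstrained; take x2 = False, x5 = False, x7 = True.

x1=False, x2=False, x3=True, x4=False, x5=False, x6=False, x7=True, x8=False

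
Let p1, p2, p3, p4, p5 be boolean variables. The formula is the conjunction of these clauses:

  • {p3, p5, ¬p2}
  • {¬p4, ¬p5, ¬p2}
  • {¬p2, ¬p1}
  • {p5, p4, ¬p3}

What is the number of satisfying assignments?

17

Case analysis on p2 and p5:
  p2=T, p5=T: remaining (p1,p3,p4) ∈ {(F,F,F); (F,T,F)} — 2.
  p2=T, p5=F: remaining (p1,p3,p4) ∈ {(F,T,T)} — 1.
  p2=F, p5=T: p1, p3, p4 free → 2^3 = 8.
  p2=F, p5=F: p1 free; 3 ways for (p3,p4) × 2^1 = 6.
Total: 2 + 1 + 8 + 6 = 17.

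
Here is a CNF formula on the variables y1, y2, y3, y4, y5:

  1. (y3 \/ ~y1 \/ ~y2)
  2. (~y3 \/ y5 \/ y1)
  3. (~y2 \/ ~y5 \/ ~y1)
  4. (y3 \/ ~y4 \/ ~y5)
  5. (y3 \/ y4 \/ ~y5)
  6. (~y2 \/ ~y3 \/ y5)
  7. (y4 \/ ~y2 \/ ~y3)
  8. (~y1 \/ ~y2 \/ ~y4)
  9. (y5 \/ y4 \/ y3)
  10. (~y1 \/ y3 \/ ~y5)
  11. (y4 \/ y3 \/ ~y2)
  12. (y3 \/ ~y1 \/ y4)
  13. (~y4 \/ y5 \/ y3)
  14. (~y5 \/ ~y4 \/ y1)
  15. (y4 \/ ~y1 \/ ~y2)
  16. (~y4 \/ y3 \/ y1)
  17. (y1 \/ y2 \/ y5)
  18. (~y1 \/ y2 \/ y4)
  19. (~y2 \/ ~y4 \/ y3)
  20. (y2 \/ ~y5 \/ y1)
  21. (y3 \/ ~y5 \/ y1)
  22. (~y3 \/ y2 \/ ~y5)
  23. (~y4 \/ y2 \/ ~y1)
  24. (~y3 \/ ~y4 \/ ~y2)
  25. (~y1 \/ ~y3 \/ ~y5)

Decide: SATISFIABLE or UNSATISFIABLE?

y3 = True:
  y2 = True:
    propagation gives y5=True, y1=False, y4=True; an empty clause results — contradiction.
  y2 = False:
    propagation gives y5=False, y1=True, y4=True; an empty clause results — contradiction.
y3 = False:
  y1 = True:
    propagation gives y2=False, y5=False, y4=True; an empty clause results — contradiction.
  y1 = False:
    propagation gives y4=False, y5=False; an empty clause results — contradiction.
Every branch closes, so no satisfying assignment exists.

UNSATISFIABLE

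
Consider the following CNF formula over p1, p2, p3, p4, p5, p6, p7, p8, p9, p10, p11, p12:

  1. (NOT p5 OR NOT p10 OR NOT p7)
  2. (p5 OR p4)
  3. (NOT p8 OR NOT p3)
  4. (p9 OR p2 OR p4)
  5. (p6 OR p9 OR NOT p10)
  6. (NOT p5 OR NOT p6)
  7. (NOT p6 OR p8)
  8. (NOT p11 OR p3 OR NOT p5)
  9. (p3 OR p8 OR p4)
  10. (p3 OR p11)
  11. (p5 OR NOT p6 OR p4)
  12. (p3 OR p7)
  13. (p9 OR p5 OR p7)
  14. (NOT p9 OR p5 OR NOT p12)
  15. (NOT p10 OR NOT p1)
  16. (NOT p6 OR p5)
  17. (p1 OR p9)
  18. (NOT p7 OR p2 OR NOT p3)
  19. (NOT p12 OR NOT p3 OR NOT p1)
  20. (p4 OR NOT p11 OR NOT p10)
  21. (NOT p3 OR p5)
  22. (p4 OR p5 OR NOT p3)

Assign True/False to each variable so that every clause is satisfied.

Pure literal: p2 appears only positively; assign p2 = True.
p4 occurs only positively in the remaining clauses — set p4 = True.
Branch on p1: take p1 = False.
  then p9 is forced to True.
Try p3 = True.
  then p8 is forced to False.
  then p6 is forced to False.
  then p5 is forced to True.
Set p7 = True and propagate.
  then p10 is forced to False.
p11, p12 are now unconstrained; take p11 = True, p12 = False.
Every clause has at least one true literal under this assignment.

p1=F, p2=T, p3=T, p4=T, p5=T, p6=F, p7=T, p8=F, p9=T, p10=F, p11=T, p12=F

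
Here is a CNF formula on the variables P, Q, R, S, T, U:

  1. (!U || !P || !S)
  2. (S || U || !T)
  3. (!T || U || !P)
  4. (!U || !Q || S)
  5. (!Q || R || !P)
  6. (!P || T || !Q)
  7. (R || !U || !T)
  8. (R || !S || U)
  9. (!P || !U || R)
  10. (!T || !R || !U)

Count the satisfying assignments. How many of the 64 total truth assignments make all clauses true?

Split on U, then P.
  U=1, P=1: remaining (Q,R,S,T) ∈ {(0,1,0,0)} — 1.
  U=1, P=0: R free; 3 ways for (Q,S,T) × 2^1 = 6.
  U=0, P=1: remaining (Q,R,S,T) ∈ {(0,0,0,0); (0,1,0,0); (0,1,1,0)} — 3.
  U=0, P=0: Q free; 4 ways for (R,S,T) × 2^1 = 8.
Total: 1 + 6 + 3 + 8 = 18.

18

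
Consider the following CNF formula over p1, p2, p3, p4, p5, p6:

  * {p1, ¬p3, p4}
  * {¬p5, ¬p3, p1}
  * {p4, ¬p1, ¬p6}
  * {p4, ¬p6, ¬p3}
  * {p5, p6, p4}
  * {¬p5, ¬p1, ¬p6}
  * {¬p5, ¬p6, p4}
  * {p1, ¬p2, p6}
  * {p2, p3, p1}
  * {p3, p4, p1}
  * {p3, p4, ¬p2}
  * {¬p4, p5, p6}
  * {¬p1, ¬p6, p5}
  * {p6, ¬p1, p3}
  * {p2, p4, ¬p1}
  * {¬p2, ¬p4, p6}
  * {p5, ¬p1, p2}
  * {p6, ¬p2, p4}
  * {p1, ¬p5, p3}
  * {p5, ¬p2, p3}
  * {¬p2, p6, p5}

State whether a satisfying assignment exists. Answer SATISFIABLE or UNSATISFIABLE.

Branch on p1: take p1 = False.
Set p2 = False and propagate.
  then p3 is forced to True.
  then p4 is forced to True.
  then p5 is forced to False.
  then p6 is forced to True.
So p1=False  p2=False  p3=True  p4=True  p5=False  p6=True is a satisfying assignment.

SATISFIABLE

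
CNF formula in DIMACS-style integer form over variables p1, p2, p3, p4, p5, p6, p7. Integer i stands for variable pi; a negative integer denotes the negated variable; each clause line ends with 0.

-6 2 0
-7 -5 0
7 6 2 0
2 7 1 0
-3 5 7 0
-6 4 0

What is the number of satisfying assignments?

38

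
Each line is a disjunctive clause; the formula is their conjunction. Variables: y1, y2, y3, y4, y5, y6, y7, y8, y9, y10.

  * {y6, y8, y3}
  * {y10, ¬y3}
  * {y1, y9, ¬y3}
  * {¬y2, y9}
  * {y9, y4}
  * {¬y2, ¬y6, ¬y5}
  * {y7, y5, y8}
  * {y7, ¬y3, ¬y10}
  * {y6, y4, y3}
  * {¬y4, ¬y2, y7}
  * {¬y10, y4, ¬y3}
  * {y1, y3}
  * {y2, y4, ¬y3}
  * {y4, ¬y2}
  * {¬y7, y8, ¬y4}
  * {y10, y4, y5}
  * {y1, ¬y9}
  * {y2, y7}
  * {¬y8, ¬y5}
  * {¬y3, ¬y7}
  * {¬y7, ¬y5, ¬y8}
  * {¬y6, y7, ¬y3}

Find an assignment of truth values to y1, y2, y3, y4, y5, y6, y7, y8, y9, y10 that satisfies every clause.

y1=True, y2=False, y3=False, y4=False, y5=False, y6=True, y7=True, y8=False, y9=True, y10=True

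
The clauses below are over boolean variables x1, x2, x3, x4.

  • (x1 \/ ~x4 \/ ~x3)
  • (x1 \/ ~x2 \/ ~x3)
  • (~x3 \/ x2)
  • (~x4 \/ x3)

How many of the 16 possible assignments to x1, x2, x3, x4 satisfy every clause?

6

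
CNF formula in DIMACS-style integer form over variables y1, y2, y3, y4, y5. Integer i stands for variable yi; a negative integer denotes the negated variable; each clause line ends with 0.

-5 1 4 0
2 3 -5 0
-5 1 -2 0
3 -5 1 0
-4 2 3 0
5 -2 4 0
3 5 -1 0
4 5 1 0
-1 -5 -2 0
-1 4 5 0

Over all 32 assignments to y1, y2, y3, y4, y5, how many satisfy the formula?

8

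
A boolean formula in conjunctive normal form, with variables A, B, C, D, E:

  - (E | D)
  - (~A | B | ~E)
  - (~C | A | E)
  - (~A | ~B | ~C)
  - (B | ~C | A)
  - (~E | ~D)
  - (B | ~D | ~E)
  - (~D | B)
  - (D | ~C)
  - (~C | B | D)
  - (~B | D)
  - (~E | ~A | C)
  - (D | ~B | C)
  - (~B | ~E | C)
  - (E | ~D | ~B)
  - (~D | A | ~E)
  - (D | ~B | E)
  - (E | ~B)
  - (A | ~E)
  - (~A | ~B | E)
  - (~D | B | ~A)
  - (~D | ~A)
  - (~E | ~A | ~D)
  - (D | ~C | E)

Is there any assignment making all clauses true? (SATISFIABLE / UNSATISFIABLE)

UNSATISFIABLE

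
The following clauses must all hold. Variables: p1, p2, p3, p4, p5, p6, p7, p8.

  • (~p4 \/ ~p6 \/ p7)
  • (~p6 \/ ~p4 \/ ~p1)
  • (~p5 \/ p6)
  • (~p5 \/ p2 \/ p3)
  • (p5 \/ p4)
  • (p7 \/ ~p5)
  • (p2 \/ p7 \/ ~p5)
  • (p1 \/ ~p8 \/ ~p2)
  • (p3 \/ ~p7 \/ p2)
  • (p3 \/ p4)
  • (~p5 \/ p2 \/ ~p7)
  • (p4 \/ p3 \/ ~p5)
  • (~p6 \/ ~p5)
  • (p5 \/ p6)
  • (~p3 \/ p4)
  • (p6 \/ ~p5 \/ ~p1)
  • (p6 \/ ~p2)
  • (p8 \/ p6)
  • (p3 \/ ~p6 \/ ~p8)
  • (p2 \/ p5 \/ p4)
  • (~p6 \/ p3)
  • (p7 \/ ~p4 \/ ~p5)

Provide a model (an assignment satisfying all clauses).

p1=False, p2=True, p3=True, p4=True, p5=False, p6=True, p7=True, p8=False

Try p1 = False.
The remaining clauses are satisfied by p2 = True, p3 = True, p4 = True, p5 = False, p6 = True, p7 = True, p8 = False.
Check each clause:
  1. (~p4 \/ p7 \/ ~p6) — p7 is true.
  2. (~p4 \/ ~p1 \/ ~p6) — ~p1 is true.
  3. (~p5 \/ p6) — ~p5 is true.
  4. (p2 \/ ~p5 \/ p3) — p2 is true.
  5. (p5 \/ p4) — p4 is true.
  6. (~p5 \/ p7) — ~p5 is true.
  7. (p7 \/ p2 \/ ~p5) — p2 is true.
  8. (p1 \/ ~p2 \/ ~p8) — ~p8 is true.
  9. (p3 \/ ~p7 \/ p2) — p2 is true.
  10. (p4 \/ p3) — p3 is true.
  11. (~p5 \/ ~p7 \/ p2) — p2 is true.
  12. (p4 \/ p3 \/ ~p5) — p3 is true.
  13. (~p5 \/ ~p6) — ~p5 is true.
  14. (p6 \/ p5) — p6 is true.
  15. (~p3 \/ p4) — p4 is true.
  16. (p6 \/ ~p5 \/ ~p1) — ~p5 is true.
  17. (~p2 \/ p6) — p6 is true.
  18. (p6 \/ p8) — p6 is true.
  19. (~p8 \/ ~p6 \/ p3) — ~p8 is true.
  20. (p5 \/ p2 \/ p4) — p2 is true.
  21. (~p6 \/ p3) — p3 is true.
  22. (p7 \/ ~p5 \/ ~p4) — ~p5 is true.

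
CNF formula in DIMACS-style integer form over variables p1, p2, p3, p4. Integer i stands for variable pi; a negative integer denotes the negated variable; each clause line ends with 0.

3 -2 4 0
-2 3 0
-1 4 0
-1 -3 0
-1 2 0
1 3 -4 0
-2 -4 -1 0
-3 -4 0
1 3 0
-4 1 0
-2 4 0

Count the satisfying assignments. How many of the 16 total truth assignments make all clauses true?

1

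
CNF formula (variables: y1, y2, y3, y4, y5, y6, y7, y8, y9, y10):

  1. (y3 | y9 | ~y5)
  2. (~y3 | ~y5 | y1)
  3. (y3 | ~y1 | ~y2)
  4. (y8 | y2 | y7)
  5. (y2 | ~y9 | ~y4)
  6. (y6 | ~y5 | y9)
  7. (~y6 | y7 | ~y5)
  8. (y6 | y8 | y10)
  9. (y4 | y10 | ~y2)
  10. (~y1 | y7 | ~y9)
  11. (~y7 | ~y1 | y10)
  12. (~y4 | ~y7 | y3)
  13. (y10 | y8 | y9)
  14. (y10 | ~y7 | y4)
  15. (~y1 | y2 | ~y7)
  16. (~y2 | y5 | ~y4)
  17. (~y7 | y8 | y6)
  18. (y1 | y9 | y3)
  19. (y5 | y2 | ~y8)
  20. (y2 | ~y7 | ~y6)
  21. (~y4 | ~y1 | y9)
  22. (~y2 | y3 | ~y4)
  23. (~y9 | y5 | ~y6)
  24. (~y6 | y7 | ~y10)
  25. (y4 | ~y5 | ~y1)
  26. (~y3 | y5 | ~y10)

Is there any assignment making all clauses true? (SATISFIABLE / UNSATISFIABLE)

Set y1 = False and propagate.
Set y2 = False and propagate.
The remaining clauses are satisfied by y3 = False, y4 = False, y5 = True, y6 = False, y7 = False, y8 = True, y9 = True, y10 = False.
Every clause has at least one true literal under this assignment.
So y1=False  y2=False  y3=False  y4=False  y5=True  y6=False  y7=False  y8=True  y9=True  y10=False is a satisfying assignment.

SATISFIABLE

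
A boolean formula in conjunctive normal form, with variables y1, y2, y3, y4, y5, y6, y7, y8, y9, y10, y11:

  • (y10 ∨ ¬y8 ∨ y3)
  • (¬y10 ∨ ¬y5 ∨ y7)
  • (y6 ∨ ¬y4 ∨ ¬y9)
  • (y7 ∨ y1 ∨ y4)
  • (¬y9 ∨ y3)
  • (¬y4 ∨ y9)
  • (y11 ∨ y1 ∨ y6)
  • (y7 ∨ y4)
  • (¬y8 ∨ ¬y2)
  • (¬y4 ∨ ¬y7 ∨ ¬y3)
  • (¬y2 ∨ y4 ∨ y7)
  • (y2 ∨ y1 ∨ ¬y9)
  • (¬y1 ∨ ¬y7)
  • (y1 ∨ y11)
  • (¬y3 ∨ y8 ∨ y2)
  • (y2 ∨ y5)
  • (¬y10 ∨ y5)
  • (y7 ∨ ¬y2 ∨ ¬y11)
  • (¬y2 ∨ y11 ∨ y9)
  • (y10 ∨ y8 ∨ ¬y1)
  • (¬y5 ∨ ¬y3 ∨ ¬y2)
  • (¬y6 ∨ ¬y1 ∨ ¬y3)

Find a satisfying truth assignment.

y1 = F  y2 = F  y3 = F  y4 = F  y5 = T  y6 = F  y7 = T  y8 = T  y9 = F  y10 = T  y11 = T

Check each clause:
  1. (y3 ∨ y10 ∨ ¬y8) — y10 is true.
  2. (¬y10 ∨ y7 ∨ ¬y5) — y7 is true.
  3. (¬y4 ∨ ¬y9 ∨ y6) — ¬y4 is true.
  4. (y1 ∨ y4 ∨ y7) — y7 is true.
  5. (y3 ∨ ¬y9) — ¬y9 is true.
  6. (y9 ∨ ¬y4) — ¬y4 is true.
  7. (y1 ∨ y6 ∨ y11) — y11 is true.
  8. (y7 ∨ y4) — y7 is true.
  9. (¬y8 ∨ ¬y2) — ¬y2 is true.
  10. (¬y7 ∨ ¬y4 ∨ ¬y3) — ¬y4 is true.
  11. (y4 ∨ ¬y2 ∨ y7) — ¬y2 is true.
  12. (y2 ∨ ¬y9 ∨ y1) — ¬y9 is true.
  13. (¬y1 ∨ ¬y7) — ¬y1 is true.
  14. (y1 ∨ y11) — y11 is true.
  15. (y8 ∨ y2 ∨ ¬y3) — y8 is true.
  16. (y2 ∨ y5) — y5 is true.
  17. (¬y10 ∨ y5) — y5 is true.
  18. (¬y11 ∨ ¬y2 ∨ y7) — ¬y2 is true.
  19. (y9 ∨ y11 ∨ ¬y2) — y11 is true.
  20. (y10 ∨ ¬y1 ∨ y8) — y8 is true.
  21. (¬y5 ∨ ¬y3 ∨ ¬y2) — ¬y3 is true.
  22. (¬y6 ∨ ¬y3 ∨ ¬y1) — ¬y6 is true.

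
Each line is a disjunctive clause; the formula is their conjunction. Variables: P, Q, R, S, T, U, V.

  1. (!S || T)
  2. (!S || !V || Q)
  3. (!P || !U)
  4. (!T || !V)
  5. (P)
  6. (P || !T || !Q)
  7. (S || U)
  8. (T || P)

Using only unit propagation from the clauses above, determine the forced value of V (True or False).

False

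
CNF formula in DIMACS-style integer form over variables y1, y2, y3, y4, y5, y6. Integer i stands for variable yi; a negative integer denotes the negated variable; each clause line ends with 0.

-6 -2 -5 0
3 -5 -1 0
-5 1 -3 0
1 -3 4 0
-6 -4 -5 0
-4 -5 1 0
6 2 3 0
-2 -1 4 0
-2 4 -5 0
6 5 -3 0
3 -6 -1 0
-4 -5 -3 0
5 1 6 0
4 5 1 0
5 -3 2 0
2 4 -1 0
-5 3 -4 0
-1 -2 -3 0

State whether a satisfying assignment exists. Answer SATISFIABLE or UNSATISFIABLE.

SATISFIABLE

Try y1 = False.
The remaining clauses are satisfied by y2 = False, y3 = False, y4 = True, y5 = False, y6 = True.
So y1 = F, y2 = F, y3 = F, y4 = T, y5 = F, y6 = T is a satisfying assignment.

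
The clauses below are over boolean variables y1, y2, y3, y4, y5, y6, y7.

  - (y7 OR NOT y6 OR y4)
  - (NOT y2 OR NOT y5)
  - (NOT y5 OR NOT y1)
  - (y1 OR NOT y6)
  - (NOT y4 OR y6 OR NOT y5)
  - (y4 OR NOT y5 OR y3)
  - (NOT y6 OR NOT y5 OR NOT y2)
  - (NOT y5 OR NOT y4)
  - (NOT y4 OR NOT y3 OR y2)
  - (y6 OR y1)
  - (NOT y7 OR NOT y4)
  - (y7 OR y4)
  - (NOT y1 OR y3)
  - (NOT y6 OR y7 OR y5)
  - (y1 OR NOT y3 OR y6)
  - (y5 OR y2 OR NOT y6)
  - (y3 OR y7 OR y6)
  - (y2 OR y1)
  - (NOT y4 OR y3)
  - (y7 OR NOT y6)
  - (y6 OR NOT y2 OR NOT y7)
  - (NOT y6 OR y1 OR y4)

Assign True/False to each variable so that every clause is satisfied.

y1=True, y2=True, y3=True, y4=False, y5=False, y6=True, y7=True

Check each clause:
  1. (y7 OR NOT y6 OR y4) — y7 is true.
  2. (NOT y2 OR NOT y5) — NOT y5 is true.
  3. (NOT y5 OR NOT y1) — NOT y5 is true.
  4. (NOT y6 OR y1) — y1 is true.
  5. (y6 OR NOT y5 OR NOT y4) — NOT y5 is true.
  6. (y3 OR y4 OR NOT y5) — y3 is true.
  7. (NOT y6 OR NOT y2 OR NOT y5) — NOT y5 is true.
  8. (NOT y5 OR NOT y4) — NOT y5 is true.
  9. (NOT y3 OR NOT y4 OR y2) — y2 is true.
  10. (y6 OR y1) — y1 is true.
  11. (NOT y4 OR NOT y7) — NOT y4 is true.
  12. (y7 OR y4) — y7 is true.
  13. (NOT y1 OR y3) — y3 is true.
  14. (NOT y6 OR y7 OR y5) — y7 is true.
  15. (y6 OR NOT y3 OR y1) — y1 is true.
  16. (y5 OR NOT y6 OR y2) — y2 is true.
  17. (y3 OR y6 OR y7) — y3 is true.
  18. (y1 OR y2) — y1 is true.
  19. (y3 OR NOT y4) — y3 is true.
  20. (y7 OR NOT y6) — y7 is true.
  21. (NOT y2 OR NOT y7 OR y6) — y6 is true.
  22. (NOT y6 OR y4 OR y1) — y1 is true.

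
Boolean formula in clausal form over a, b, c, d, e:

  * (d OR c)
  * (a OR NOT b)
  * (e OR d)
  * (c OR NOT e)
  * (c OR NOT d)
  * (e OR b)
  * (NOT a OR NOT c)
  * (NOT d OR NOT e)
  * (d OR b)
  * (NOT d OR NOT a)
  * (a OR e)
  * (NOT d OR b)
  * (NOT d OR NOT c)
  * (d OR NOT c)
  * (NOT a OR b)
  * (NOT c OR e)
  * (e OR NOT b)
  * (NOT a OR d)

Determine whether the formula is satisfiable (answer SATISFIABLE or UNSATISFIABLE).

d = True:
  propagation gives c=True; an empty clause results — contradiction.
d = False:
  propagation gives c=True; an empty clause results — contradiction.
Every branch closes, so no satisfying assignment exists.

UNSATISFIABLE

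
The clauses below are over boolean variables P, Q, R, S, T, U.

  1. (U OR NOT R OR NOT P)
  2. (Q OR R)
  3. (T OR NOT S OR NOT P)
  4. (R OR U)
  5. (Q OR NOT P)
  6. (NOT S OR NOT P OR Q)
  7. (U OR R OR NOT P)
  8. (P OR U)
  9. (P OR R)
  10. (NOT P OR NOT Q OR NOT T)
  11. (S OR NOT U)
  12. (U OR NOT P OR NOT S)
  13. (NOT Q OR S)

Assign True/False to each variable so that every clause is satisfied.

Branch on P: take P = False.
  then U is forced to True.
  then R is forced to True.
  then S is forced to True.
Q, T are now unconstrained; take Q = False, T = True.
Every clause has at least one true literal under this assignment.

P=F, Q=F, R=T, S=T, T=T, U=T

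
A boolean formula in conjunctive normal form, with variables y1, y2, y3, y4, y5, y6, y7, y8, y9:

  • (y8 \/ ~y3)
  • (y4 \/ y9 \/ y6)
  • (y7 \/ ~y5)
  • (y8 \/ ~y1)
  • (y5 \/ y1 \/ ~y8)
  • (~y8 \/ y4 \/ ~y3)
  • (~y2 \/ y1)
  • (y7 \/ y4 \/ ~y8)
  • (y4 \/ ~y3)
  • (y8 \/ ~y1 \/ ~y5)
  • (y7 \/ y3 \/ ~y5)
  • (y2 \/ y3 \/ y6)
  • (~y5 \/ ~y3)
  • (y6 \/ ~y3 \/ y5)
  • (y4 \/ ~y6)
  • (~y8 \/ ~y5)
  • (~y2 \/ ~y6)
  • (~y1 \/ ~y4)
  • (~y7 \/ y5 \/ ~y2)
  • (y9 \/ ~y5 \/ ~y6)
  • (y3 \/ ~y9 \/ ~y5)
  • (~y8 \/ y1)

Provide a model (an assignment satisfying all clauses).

Branch on y1: take y1 = False.
  then y2 is forced to False.
  then y8 is forced to False.
  then y3 is forced to False.
  then y6 is forced to True.
  then y4 is forced to True.
Branch on y5: take y5 = False.
y7, y9 are now unconstrained; take y7 = True, y9 = False.

y1=False  y2=False  y3=False  y4=True  y5=False  y6=True  y7=True  y8=False  y9=False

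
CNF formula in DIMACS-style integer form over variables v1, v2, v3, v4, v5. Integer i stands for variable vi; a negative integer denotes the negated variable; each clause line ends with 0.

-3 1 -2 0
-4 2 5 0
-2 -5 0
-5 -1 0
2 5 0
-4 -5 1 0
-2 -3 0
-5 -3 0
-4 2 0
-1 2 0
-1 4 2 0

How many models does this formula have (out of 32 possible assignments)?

The models are:
  v1=0 v2=0 v3=0 v4=0 v5=1
  v1=0 v2=1 v3=0 v4=0 v5=0
  v1=0 v2=1 v3=0 v4=1 v5=0
  v1=1 v2=1 v3=0 v4=0 v5=0
  v1=1 v2=1 v3=0 v4=1 v5=0
That's 5 in total.

5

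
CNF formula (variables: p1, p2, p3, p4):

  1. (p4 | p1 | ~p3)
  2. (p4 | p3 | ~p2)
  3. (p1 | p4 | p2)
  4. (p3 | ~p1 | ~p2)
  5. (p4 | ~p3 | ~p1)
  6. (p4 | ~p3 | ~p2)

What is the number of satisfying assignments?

Split on p3, then p4.
  p3=T, p4=T: remaining (p1,p2) ∈ {(F,F); (F,T); (T,F); (T,T)} — 4.
  p3=T, p4=F: a clause becomes empty — 0.
  p3=F, p4=T: remaining (p1,p2) ∈ {(F,F); (F,T); (T,F)} — 3.
  p3=F, p4=F: remaining (p1,p2) ∈ {(T,F)} — 1.
Total: 4 + 0 + 3 + 1 = 8.

8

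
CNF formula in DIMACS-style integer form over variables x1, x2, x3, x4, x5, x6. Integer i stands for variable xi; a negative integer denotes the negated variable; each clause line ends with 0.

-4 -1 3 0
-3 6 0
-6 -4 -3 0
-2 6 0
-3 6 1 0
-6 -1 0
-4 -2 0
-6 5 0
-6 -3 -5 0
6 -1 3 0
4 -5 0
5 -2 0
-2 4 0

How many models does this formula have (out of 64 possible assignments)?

The models are:
  x1=F x2=F x3=F x4=F x5=F x6=F
  x1=F x2=F x3=F x4=T x5=F x6=F
  x1=F x2=F x3=F x4=T x5=T x6=F
  x1=F x2=F x3=F x4=T x5=T x6=T
That's 4 in total.

4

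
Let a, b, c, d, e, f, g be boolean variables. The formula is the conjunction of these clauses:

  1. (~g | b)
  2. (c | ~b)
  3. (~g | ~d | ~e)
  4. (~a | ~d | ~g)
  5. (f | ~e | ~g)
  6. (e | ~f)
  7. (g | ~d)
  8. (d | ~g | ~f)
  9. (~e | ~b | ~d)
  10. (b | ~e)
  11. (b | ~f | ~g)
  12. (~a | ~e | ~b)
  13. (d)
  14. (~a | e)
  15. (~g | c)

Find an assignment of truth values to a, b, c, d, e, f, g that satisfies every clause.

a=F  b=T  c=T  d=T  e=F  f=F  g=T

Check each clause:
  1. (b | ~g) — b is true.
  2. (~b | c) — c is true.
  3. (~e | ~d | ~g) — ~e is true.
  4. (~a | ~d | ~g) — ~a is true.
  5. (~e | f | ~g) — ~e is true.
  6. (e | ~f) — ~f is true.
  7. (~d | g) — g is true.
  8. (d | ~g | ~f) — ~f is true.
  9. (~e | ~b | ~d) — ~e is true.
  10. (b | ~e) — b is true.
  11. (b | ~g | ~f) — b is true.
  12. (~a | ~e | ~b) — ~e is true.
  13. (d) — d is true.
  14. (e | ~a) — ~a is true.
  15. (c | ~g) — c is true.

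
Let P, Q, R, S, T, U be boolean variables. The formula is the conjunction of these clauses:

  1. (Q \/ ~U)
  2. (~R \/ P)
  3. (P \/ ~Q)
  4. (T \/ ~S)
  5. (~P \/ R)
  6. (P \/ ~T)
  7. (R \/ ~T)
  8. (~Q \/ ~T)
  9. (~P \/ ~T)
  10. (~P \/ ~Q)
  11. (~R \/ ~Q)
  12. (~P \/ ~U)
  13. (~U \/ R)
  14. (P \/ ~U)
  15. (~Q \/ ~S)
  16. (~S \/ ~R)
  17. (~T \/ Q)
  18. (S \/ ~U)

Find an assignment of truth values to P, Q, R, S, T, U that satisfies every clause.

Pure literal: U appears only negated; assign U = False.
Set P = False and propagate.
  then R is forced to False.
  then Q is forced to False.
  then T is forced to False.
  then S is forced to False.
Every clause has at least one true literal under this assignment.

P = False  Q = False  R = False  S = False  T = False  U = False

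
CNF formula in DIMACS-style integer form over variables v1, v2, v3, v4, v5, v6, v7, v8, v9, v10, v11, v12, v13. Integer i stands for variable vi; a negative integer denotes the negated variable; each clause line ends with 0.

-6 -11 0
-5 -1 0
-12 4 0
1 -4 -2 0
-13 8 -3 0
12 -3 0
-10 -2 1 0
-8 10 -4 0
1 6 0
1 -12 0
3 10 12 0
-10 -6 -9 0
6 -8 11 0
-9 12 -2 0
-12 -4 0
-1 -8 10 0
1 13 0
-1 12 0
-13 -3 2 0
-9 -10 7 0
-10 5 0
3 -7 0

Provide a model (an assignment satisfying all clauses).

v9 occurs only negated in the remaining clauses — set v9 = False.
Branch on v1: take v1 = False.
  then v6 is forced to True.
  then v11 is forced to False.
  then v12 is forced to False.
  then v3 is forced to False.
  then v10 is forced to True.
  then v2 is forced to False.
  then v13 is forced to True.
  then v5 is forced to True.
  then v7 is forced to False.
v4, v8 are now unconstrained; take v4 = True, v8 = False.
Every clause has at least one true literal under this assignment.

v1=F, v2=F, v3=F, v4=T, v5=T, v6=T, v7=F, v8=F, v9=F, v10=T, v11=F, v12=F, v13=T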